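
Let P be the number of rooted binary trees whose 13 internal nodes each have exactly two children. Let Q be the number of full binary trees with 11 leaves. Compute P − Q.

The number of full binary trees on 13 internal nodes is the Catalan number C_13. So P = C_13 = 742900.
A full binary tree with L leaves has L−1 internal nodes and is counted by C_{L−1}; L = 11 gives C_10. So Q = C_10 = 16796.
P − Q = 742900 − 16796 = 726104.

726104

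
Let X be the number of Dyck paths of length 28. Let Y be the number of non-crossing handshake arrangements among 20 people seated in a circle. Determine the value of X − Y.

2657644

A Dyck path with 14 up-steps and 14 down-steps has semilength 14, so there are C_14 of them. So X = C_14 = 2674440.
Non-crossing handshake pairings of 2n people are counted by C_n; 20 people gives n = 10. So Y = C_10 = 16796.
X − Y = 2674440 − 16796 = 2657644.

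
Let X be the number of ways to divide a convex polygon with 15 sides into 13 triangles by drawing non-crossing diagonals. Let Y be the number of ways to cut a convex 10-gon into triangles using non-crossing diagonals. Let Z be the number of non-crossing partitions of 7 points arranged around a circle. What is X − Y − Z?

The number of triangulations of a 15-gon is the Catalan number C_13 (index = sides − 2). So X = C_13 = 742900.
A convex 10-gon is triangulated into 8 triangles, and the number of such triangulations is the Catalan number C_{10−2} = C_8. So Y = C_8 = 1430.
The non-crossing partitions of [7] form a lattice of size C_7. So Z = C_7 = 429.
X − Y − Z = 742900 − 1430 − 429 = 741041.

741041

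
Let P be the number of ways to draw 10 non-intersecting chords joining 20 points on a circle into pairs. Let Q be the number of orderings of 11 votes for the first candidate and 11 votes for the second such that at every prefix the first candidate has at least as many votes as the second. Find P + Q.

75582

Non-crossing perfect matchings of 2n points on a circle are counted by C_n; with 20 points, n = 10. So P = C_10 = 16796.
Reading a vote for the leader as '(' and for the other as ')' turns such a sequence into a balanced string of 11 pairs, so the count is C_11. So Q = C_11 = 58786.
P + Q = 16796 + 58786 = 75582.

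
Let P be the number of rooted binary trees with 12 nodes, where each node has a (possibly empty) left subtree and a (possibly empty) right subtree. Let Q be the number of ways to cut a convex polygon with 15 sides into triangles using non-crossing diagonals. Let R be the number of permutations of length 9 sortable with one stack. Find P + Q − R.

Rooted binary trees with 12 nodes (each child slot possibly empty) number C_12. So P = C_12 = 208012.
Triangulations of a convex m-gon are counted by C_{m−2}; with m = 15 this is C_13. So Q = C_13 = 742900.
By Knuth's characterisation, the stack-sortable permutations of length 9 are the 231-avoiders, numbering C_9. So R = C_9 = 4862.
P + Q − R = 208012 + 742900 − 4862 = 946050.

946050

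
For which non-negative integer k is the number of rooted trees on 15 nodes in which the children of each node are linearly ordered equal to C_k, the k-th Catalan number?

Rooted ordered (plane) trees on m nodes have m−1 edges and are counted by C_{m−1}; m = 15 gives C_14.

14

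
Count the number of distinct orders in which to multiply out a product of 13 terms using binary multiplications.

Bracketing 13 factors into binary products is counted by C_{13−1} = C_12.
C_12 = C(24,12)/13 = 2704156/13 = 208012.

208012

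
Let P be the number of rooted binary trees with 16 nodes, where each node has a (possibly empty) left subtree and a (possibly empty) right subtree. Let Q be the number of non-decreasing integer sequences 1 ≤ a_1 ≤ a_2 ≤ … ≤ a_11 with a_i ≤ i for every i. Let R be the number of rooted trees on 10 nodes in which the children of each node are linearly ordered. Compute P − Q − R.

35294022

Rooted binary trees with 16 nodes (each child slot possibly empty) number C_16. So P = C_16 = 35357670.
Such sub-staircase sequences of length n are counted by C_n; here n = 11. So Q = C_11 = 58786.
Rooted ordered (plane) trees on m nodes have m−1 edges and are counted by C_{m−1}; m = 10 gives C_9. So R = C_9 = 4862.
P − Q − R = 35357670 − 58786 − 4862 = 35294022.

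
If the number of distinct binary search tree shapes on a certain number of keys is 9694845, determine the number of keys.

Binary search tree shapes on n keys are counted by C_n. Since C_15 = 9694845, the index is 15.

15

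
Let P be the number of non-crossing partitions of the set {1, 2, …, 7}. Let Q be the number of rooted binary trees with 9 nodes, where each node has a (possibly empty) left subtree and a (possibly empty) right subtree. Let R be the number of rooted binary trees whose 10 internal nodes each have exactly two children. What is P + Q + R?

The non-crossing partitions of [7] form a lattice of size C_7. So P = C_7 = 429.
Binary trees (left/right distinguished) on n nodes are counted by C_n; here n = 9. So Q = C_9 = 4862.
The number of full binary trees on 10 internal nodes is the Catalan number C_10. So R = C_10 = 16796.
P + Q + R = 429 + 4862 + 16796 = 22087.

22087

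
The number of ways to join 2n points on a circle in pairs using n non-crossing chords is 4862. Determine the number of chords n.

9

Non-crossing pairings of 2n points on a circle are counted by C_n. Since C_9 = 4862, the index is 9.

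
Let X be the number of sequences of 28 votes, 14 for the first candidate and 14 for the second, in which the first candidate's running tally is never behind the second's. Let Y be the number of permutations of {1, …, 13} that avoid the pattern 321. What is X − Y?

Reading a vote for the leader as '(' and for the other as ')' turns such a sequence into a balanced string of 14 pairs, so the count is C_14. So X = C_14 = 2674440.
Permutations of [n] avoiding any single length-3 pattern are counted by C_n; here n = 13. So Y = C_13 = 742900.
X − Y = 2674440 − 742900 = 1931540.

1931540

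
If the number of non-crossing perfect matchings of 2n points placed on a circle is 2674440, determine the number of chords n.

Non-crossing pairings of 2n points on a circle are counted by C_n. Since C_14 = 2674440, the index is 14.

14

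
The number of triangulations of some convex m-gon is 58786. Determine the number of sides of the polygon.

Triangulations of a convex m-gon are counted by C_{m−2}. Since C_11 = 58786, the index is 11.
So m − 2 = 11, giving m = 13 sides.

13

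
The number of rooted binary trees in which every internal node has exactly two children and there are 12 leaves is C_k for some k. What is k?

Full binary trees with 12 leaves have 12−1 = 11 internal nodes, so there are C_11 of them.

11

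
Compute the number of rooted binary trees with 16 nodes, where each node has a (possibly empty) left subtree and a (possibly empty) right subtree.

35357670

There are C_n binary search tree shapes on n keys; with n = 16 that is C_16.
C_16 = C_15 · 2(2·15+1)/(15+2) = 9694845 · 62/17 = 35357670.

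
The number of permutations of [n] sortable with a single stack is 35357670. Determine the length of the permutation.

Stack-sortable permutations of [n] are counted by C_n, and C_16 = 35357670.

16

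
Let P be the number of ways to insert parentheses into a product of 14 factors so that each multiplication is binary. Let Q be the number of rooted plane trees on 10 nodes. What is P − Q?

738038

Parenthesizations of m factors correspond to full binary trees with m leaves, counted by C_{m−1}; m = 14 gives C_13. So P = C_13 = 742900.
Rooted ordered (plane) trees on m nodes have m−1 edges and are counted by C_{m−1}; m = 10 gives C_9. So Q = C_9 = 4862.
P − Q = 742900 − 4862 = 738038.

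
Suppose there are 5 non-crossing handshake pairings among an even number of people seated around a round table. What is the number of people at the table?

Non-crossing handshake pairings of 2n people are counted by C_n. The Catalan number equal to 5 is C_3.
So n = 3, and there are 2n = 6 people.

6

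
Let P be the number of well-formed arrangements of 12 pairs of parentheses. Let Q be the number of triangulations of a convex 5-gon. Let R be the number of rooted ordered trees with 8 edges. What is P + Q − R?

206587

A balanced arrangement of 12 bracket pairs is a Dyck word of semilength 12, so the count is C_12. So P = C_12 = 208012.
A convex 5-gon is triangulated into 3 triangles, and the number of such triangulations is the Catalan number C_{5−2} = C_3. So Q = C_3 = 5.
Rooted ordered trees with n edges are counted by C_n; here n = 8. So R = C_8 = 1430.
P + Q − R = 208012 + 5 − 1430 = 206587.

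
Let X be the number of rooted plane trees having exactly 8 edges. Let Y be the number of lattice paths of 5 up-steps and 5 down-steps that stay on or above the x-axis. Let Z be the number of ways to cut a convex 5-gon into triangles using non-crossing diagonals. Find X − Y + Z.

Rooted ordered trees with n edges are counted by C_n; here n = 8. So X = C_8 = 1430.
A Dyck path with 5 up-steps and 5 down-steps has semilength 5, so there are C_5 of them. So Y = C_5 = 42.
Triangulations of a convex m-gon are counted by C_{m−2}; with m = 5 this is C_3. So Z = C_3 = 5.
X − Y + Z = 1430 − 42 + 5 = 1393.

1393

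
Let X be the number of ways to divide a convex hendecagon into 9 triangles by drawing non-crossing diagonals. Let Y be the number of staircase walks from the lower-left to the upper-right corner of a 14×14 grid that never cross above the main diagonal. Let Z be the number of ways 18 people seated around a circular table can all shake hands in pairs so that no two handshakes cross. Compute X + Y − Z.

A convex 11-gon is triangulated into 9 triangles, and the number of such triangulations is the Catalan number C_{11−2} = C_9. So X = C_9 = 4862.
Sub-diagonal monotone paths from (0,0) to (14,14) biject with Dyck paths of semilength 14, giving C_14. So Y = C_14 = 2674440.
Non-crossing handshake pairings of 2n people are counted by C_n; 18 people gives n = 9. So Z = C_9 = 4862.
X + Y − Z = 4862 + 2674440 − 4862 = 2674440.

2674440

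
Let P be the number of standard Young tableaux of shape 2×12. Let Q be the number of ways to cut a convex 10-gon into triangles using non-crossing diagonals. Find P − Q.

206582

Standard Young tableaux of shape 2×n are counted by C_n; here n = 12. So P = C_12 = 208012.
Triangulations of a convex m-gon are counted by C_{m−2}; with m = 10 this is C_8. So Q = C_8 = 1430.
P − Q = 208012 − 1430 = 206582.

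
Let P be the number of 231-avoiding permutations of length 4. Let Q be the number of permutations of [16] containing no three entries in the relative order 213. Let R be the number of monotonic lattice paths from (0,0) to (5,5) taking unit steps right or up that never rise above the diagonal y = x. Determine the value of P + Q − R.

35357642

Permutations of [n] avoiding any single length-3 pattern are counted by C_n; here n = 4. So P = C_4 = 14.
Permutations of [n] avoiding any single length-3 pattern are counted by C_n; here n = 16. So Q = C_16 = 35357670.
Sub-diagonal monotone paths from (0,0) to (5,5) biject with Dyck paths of semilength 5, giving C_5. So R = C_5 = 42.
P + Q − R = 14 + 35357670 − 42 = 35357642.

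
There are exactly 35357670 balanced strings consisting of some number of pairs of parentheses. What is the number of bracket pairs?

Balanced strings of n bracket-pairs are counted by C_n; 35357670 = C_16.

16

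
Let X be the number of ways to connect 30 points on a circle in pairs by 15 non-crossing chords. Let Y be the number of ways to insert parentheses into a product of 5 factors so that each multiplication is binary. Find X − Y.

Pairing 30 circle points by 15 non-crossing chords gives C_15 matchings. So X = C_15 = 9694845.
Ways to associate a product of 5 factors correspond to binary trees on 5 leaves, so the count is C_4. So Y = C_4 = 14.
X − Y = 9694845 − 14 = 9694831.

9694831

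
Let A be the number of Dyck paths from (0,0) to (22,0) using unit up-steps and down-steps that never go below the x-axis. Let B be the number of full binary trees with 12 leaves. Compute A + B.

Paths of 11 up- and 11 down-steps that never dip below the axis are Dyck paths; their count is C_11. So A = C_11 = 58786.
Full binary trees with 12 leaves have 12−1 = 11 internal nodes, so there are C_11 of them. So B = C_11 = 58786.
A + B = 58786 + 58786 = 117572.

117572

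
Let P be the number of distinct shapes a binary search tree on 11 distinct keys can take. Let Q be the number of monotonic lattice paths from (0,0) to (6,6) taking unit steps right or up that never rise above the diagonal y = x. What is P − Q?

58654

Binary trees (left/right distinguished) on n nodes are counted by C_n; here n = 11. So P = C_11 = 58786.
Sub-diagonal monotone paths from (0,0) to (6,6) biject with Dyck paths of semilength 6, giving C_6. So Q = C_6 = 132.
P − Q = 58786 − 132 = 58654.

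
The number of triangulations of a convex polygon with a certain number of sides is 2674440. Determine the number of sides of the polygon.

16

Triangulations of a convex m-gon are counted by C_{m−2}. Since C_14 = 2674440, the index is 14.
So m − 2 = 14, giving m = 16 sides.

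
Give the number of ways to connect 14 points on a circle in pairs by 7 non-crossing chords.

429

Pairing 14 circle points by 7 non-crossing chords gives C_7 matchings.
C_7 = C(14,7)/8 = 3432/8 = 429.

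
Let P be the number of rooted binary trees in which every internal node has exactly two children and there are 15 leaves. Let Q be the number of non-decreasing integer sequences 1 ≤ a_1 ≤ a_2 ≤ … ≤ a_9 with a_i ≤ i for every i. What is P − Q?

A full binary tree with L leaves has L−1 internal nodes and is counted by C_{L−1}; L = 15 gives C_14. So P = C_14 = 2674440.
Such sub-staircase sequences of length n are counted by C_n; here n = 9. So Q = C_9 = 4862.
P − Q = 2674440 − 4862 = 2669578.

2669578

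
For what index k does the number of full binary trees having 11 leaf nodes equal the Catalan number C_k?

10

Full binary trees with 11 leaves have 11−1 = 10 internal nodes, so there are C_10 of them.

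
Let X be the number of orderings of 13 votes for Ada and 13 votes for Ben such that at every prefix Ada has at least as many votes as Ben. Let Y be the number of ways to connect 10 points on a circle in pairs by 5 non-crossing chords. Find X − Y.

742858

Ballot sequences with n votes each where one side never trails are Dyck words, counted by C_n; here n = 13. So X = C_13 = 742900.
Non-crossing perfect matchings of 2n points on a circle are counted by C_n; with 10 points, n = 5. So Y = C_5 = 42.
X − Y = 742900 − 42 = 742858.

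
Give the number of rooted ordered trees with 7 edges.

A rooted plane tree with 7 edges has 8 nodes, and the count is C_7.
C_7 = C(14,7)/8 = 3432/8 = 429.

429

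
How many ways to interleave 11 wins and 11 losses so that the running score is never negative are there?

Ballot sequences with n votes each where one side never trails are Dyck words, counted by C_n; here n = 11.
C_11 = 58786.

58786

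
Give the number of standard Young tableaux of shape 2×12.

By the hook-length formula (or a Dyck-path bijection), SYT of shape 2×12 number C_12.
C_12 = 208012.

208012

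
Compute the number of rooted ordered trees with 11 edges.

58786

A rooted plane tree with 11 edges has 12 nodes, and the count is C_11.
C_11 = 58786.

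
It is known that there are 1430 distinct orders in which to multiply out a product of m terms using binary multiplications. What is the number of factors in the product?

9

Parenthesizations of m factors are counted by C_{m−1}. Since C_8 = 1430, the index is 8.
So the index is 8, and the number of factors is 8 + 1 = 9.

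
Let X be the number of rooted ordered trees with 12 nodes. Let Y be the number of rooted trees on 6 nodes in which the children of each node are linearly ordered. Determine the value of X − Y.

58744

A rooted plane tree on 12 nodes has 11 edges, and such trees are counted by C_11. So X = C_11 = 58786.
A rooted plane tree on 6 nodes has 5 edges, and such trees are counted by C_5. So Y = C_5 = 42.
X − Y = 58786 − 42 = 58744.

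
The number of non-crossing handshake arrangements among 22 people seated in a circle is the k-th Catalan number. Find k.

11

With 22 = 2·11 people, non-crossing handshake pairings are non-crossing perfect matchings on a circle, counted by C_11.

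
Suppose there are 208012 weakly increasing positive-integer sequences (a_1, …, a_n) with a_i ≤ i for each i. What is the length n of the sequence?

Such sub-staircase sequences of length n are counted by C_n. Since C_12 = 208012, the index is 12.

12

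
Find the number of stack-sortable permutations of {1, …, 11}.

By Knuth's characterisation, the stack-sortable permutations of length 11 are the 231-avoiders, numbering C_11.
C_11 = 58786.

58786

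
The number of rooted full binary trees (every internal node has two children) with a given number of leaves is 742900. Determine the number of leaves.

Full binary trees with L leaves are counted by C_{L−1}; 742900 = C_13.
So the index is 13, and the number of leaves is 13 + 1 = 14.

14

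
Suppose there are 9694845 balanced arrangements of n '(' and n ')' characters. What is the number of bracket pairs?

Balanced strings of n bracket-pairs are counted by C_n, and C_15 = 9694845.

15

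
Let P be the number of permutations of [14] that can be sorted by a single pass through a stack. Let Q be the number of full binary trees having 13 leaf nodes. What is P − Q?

Stack-sortable permutations are exactly the 231-avoiding ones, counted by C_n; here n = 14. So P = C_14 = 2674440.
A full binary tree with L leaves has L−1 internal nodes and is counted by C_{L−1}; L = 13 gives C_12. So Q = C_12 = 208012.
P − Q = 2674440 − 208012 = 2466428.

2466428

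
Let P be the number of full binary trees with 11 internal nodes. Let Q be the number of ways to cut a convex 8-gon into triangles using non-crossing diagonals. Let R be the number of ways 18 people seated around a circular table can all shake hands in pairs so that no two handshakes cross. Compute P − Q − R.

53792

The number of full binary trees on 11 internal nodes is the Catalan number C_11. So P = C_11 = 58786.
A convex 8-gon is triangulated into 6 triangles, and the number of such triangulations is the Catalan number C_{8−2} = C_6. So Q = C_6 = 132.
With 18 = 2·9 people, non-crossing handshake pairings are non-crossing perfect matchings on a circle, counted by C_9. So R = C_9 = 4862.
P − Q − R = 58786 − 132 − 4862 = 53792.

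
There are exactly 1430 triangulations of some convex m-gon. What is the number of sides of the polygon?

Triangulations of a convex m-gon are counted by C_{m−2}. The Catalan number equal to 1430 is C_8.
So m − 2 = 8, giving m = 10 sides.

10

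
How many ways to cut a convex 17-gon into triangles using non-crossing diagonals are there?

9694845

A convex 17-gon is triangulated into 15 triangles, and the number of such triangulations is the Catalan number C_{17−2} = C_15.
C_15 = C(30,15)/16 = 155117520/16 = 9694845.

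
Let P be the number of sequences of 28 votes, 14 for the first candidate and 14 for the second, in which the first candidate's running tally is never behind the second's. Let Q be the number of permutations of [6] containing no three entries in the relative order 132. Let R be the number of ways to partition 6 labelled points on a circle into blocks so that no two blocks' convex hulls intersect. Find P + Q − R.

Ballot sequences with n votes each where one side never trails are Dyck words, counted by C_n; here n = 14. So P = C_14 = 2674440.
Permutations of [n] avoiding any single length-3 pattern are counted by C_n; here n = 6. So Q = C_6 = 132.
Non-crossing partitions of an n-element set are counted by C_n; here n = 6. So R = C_6 = 132.
P + Q − R = 2674440 + 132 − 132 = 2674440.

2674440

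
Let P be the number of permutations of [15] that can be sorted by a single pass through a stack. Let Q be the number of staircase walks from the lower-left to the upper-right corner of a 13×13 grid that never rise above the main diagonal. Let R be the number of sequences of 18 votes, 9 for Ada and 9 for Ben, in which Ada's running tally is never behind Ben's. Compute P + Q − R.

Stack-sortable permutations are exactly the 231-avoiding ones, counted by C_n; here n = 15. So P = C_15 = 9694845.
Sub-diagonal monotone paths from (0,0) to (13,13) biject with Dyck paths of semilength 13, giving C_13. So Q = C_13 = 742900.
Ballot sequences with n votes each where one side never trails are Dyck words, counted by C_n; here n = 9. So R = C_9 = 4862.
P + Q − R = 9694845 + 742900 − 4862 = 10432883.

10432883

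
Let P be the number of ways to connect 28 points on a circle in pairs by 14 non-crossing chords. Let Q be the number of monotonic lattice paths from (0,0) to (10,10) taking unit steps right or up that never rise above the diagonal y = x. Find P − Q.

Pairing 28 circle points by 14 non-crossing chords gives C_14 matchings. So P = C_14 = 2674440.
Monotone paths in an n×n grid that stay weakly below the diagonal are counted by C_n; here n = 10. So Q = C_10 = 16796.
P − Q = 2674440 − 16796 = 2657644.

2657644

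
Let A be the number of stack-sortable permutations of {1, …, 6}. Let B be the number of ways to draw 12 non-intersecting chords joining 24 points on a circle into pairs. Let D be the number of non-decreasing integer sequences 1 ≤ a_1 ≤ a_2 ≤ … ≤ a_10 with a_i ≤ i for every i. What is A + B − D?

Stack-sortable permutations are exactly the 231-avoiding ones, counted by C_n; here n = 6. So A = C_6 = 132.
Pairing 24 circle points by 12 non-crossing chords gives C_12 matchings. So B = C_12 = 208012.
Weakly increasing sequences with a_i ≤ i biject with Dyck paths of semilength 10, so there are C_10. So D = C_10 = 16796.
A + B − D = 132 + 208012 − 16796 = 191348.

191348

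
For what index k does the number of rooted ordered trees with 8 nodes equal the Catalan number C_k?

A rooted plane tree on 8 nodes has 7 edges, and such trees are counted by C_7.

7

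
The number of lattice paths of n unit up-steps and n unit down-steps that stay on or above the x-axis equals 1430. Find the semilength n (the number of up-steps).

Dyck paths of semilength n are counted by C_n; 1430 = C_8.

8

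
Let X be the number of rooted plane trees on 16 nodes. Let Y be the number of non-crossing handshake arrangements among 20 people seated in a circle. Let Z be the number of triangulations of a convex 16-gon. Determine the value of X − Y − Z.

7003609

A rooted plane tree on 16 nodes has 15 edges, and such trees are counted by C_15. So X = C_15 = 9694845.
With 20 = 2·10 people, non-crossing handshake pairings are non-crossing perfect matchings on a circle, counted by C_10. So Y = C_10 = 16796.
A convex 16-gon is triangulated into 14 triangles, and the number of such triangulations is the Catalan number C_{16−2} = C_14. So Z = C_14 = 2674440.
X − Y − Z = 9694845 − 16796 − 2674440 = 7003609.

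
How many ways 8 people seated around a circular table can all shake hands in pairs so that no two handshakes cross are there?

Non-crossing handshake pairings of 2n people are counted by C_n; 8 people gives n = 4.
C_4 = C(8,4)/5 = 70/5 = 14.

14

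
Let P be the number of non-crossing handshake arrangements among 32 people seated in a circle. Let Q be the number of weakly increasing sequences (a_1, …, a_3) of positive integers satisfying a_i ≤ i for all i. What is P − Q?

35357665

Non-crossing handshake pairings of 2n people are counted by C_n; 32 people gives n = 16. So P = C_16 = 35357670.
Such sub-staircase sequences of length n are counted by C_n; here n = 3. So Q = C_3 = 5.
P − Q = 35357670 − 5 = 35357665.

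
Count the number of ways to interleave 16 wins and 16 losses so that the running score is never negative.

35357670

Ballot sequences with n votes each where one side never trails are Dyck words, counted by C_n; here n = 16.
C_16 = C(32,16)/17 = 601080390/17 = 35357670.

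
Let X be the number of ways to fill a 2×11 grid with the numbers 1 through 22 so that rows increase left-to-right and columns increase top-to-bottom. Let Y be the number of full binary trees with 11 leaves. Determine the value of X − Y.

41990

By the hook-length formula (or a Dyck-path bijection), SYT of shape 2×11 number C_11. So X = C_11 = 58786.
A full binary tree with L leaves has L−1 internal nodes and is counted by C_{L−1}; L = 11 gives C_10. So Y = C_10 = 16796.
X − Y = 58786 − 16796 = 41990.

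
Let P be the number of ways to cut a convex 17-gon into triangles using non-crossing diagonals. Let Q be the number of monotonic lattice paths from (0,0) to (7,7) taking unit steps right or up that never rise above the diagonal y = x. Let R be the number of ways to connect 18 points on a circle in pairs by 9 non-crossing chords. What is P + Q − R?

A convex 17-gon is triangulated into 15 triangles, and the number of such triangulations is the Catalan number C_{17−2} = C_15. So P = C_15 = 9694845.
Monotone paths in an n×n grid that stay weakly below the diagonal are counted by C_n; here n = 7. So Q = C_7 = 429.
Pairing 18 circle points by 9 non-crossing chords gives C_9 matchings. So R = C_9 = 4862.
P + Q − R = 9694845 + 429 − 4862 = 9690412.

9690412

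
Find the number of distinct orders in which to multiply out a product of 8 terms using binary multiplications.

Bracketing 8 factors into binary products is counted by C_{8−1} = C_7.
C_7 = 429.

429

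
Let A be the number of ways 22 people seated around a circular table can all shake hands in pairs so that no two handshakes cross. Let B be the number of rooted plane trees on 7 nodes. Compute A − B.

58654

Non-crossing handshake pairings of 2n people are counted by C_n; 22 people gives n = 11. So A = C_11 = 58786.
Rooted ordered (plane) trees on m nodes have m−1 edges and are counted by C_{m−1}; m = 7 gives C_6. So B = C_6 = 132.
A − B = 58786 − 132 = 58654.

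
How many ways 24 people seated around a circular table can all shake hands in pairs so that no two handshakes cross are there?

Non-crossing handshake pairings of 2n people are counted by C_n; 24 people gives n = 12.
C_12 = 208012.

208012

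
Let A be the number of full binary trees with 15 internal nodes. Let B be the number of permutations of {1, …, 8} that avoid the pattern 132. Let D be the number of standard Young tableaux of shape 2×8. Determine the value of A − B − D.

Full binary trees with n internal nodes are counted by C_n; here n = 15. So A = C_15 = 9694845.
For any fixed pattern of length 3, the pattern-avoiding permutations of [8] number C_8. So B = C_8 = 1430.
Standard Young tableaux of shape 2×n are counted by C_n; here n = 8. So D = C_8 = 1430.
A − B − D = 9694845 − 1430 − 1430 = 9691985.

9691985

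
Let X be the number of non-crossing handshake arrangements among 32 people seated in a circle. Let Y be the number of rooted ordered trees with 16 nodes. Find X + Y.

45052515

Non-crossing handshake pairings of 2n people are counted by C_n; 32 people gives n = 16. So X = C_16 = 35357670.
Rooted ordered (plane) trees on m nodes have m−1 edges and are counted by C_{m−1}; m = 16 gives C_15. So Y = C_15 = 9694845.
X + Y = 35357670 + 9694845 = 45052515.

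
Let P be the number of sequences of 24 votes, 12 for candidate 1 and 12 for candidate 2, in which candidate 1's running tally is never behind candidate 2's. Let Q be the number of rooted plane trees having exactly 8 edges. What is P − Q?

Ballot sequences with n votes each where one side never trails are Dyck words, counted by C_n; here n = 12. So P = C_12 = 208012.
A rooted plane tree with 8 edges has 9 nodes, and the count is C_8. So Q = C_8 = 1430.
P − Q = 208012 − 1430 = 206582.

206582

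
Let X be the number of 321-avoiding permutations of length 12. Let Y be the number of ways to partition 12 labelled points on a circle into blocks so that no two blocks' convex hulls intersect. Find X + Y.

Permutations of [n] avoiding any single length-3 pattern are counted by C_n; here n = 12. So X = C_12 = 208012.
The non-crossing partitions of [12] form a lattice of size C_12. So Y = C_12 = 208012.
X + Y = 208012 + 208012 = 416024.

416024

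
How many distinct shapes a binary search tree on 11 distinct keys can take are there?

58786

Binary trees (left/right distinguished) on n nodes are counted by C_n; here n = 11.
C_11 = C(22,11)/12 = 705432/12 = 58786.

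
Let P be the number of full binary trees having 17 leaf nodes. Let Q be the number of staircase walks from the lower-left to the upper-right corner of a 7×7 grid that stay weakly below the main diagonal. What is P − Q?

A full binary tree with L leaves has L−1 internal nodes and is counted by C_{L−1}; L = 17 gives C_16. So P = C_16 = 35357670.
Monotone paths in an n×n grid that stay weakly below the diagonal are counted by C_n; here n = 7. So Q = C_7 = 429.
P − Q = 35357670 − 429 = 35357241.

35357241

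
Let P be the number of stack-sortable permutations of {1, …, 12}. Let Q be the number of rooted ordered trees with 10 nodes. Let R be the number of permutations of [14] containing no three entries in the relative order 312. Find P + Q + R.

2887314

By Knuth's characterisation, the stack-sortable permutations of length 12 are the 231-avoiders, numbering C_12. So P = C_12 = 208012.
Rooted ordered (plane) trees on m nodes have m−1 edges and are counted by C_{m−1}; m = 10 gives C_9. So Q = C_9 = 4862.
Permutations of [n] avoiding any single length-3 pattern are counted by C_n; here n = 14. So R = C_14 = 2674440.
P + Q + R = 208012 + 4862 + 2674440 = 2887314.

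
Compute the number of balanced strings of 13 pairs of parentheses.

A balanced arrangement of 13 bracket pairs is a Dyck word of semilength 13, so the count is C_13.
C_13 = C(26,13)/14 = 10400600/14 = 742900.

742900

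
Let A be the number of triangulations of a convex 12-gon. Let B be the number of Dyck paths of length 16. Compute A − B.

The number of triangulations of a 12-gon is the Catalan number C_10 (index = sides − 2). So A = C_10 = 16796.
Paths of 8 up- and 8 down-steps that never dip below the axis are Dyck paths; their count is C_8. So B = C_8 = 1430.
A − B = 16796 − 1430 = 15366.

15366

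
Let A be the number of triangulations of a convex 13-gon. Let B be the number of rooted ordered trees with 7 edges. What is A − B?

58357

Triangulations of a convex m-gon are counted by C_{m−2}; with m = 13 this is C_11. So A = C_11 = 58786.
A rooted plane tree with 7 edges has 8 nodes, and the count is C_7. So B = C_7 = 429.
A − B = 58786 − 429 = 58357.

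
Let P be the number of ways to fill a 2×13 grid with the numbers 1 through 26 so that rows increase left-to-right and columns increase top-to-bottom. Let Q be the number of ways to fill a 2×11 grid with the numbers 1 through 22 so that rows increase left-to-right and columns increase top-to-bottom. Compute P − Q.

By the hook-length formula (or a Dyck-path bijection), SYT of shape 2×13 number C_13. So P = C_13 = 742900.
Standard Young tableaux of shape 2×n are counted by C_n; here n = 11. So Q = C_11 = 58786.
P − Q = 742900 − 58786 = 684114.

684114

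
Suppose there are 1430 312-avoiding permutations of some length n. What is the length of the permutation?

Permutations of [n] avoiding a fixed length-3 pattern are counted by C_n. Since C_8 = 1430, the index is 8.

8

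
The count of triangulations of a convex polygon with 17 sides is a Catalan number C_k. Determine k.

The number of triangulations of a 17-gon is the Catalan number C_15 (index = sides − 2).

15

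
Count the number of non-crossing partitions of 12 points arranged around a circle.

The non-crossing partitions of [12] form a lattice of size C_12.
C_12 = C_11 · 2(2·11+1)/(11+2) = 58786 · 46/13 = 208012.

208012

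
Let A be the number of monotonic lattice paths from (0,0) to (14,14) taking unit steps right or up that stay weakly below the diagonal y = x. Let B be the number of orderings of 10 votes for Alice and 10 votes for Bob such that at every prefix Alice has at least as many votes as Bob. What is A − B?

Monotone paths in an n×n grid that stay weakly below the diagonal are counted by C_n; here n = 14. So A = C_14 = 2674440.
Ballot sequences with n votes each where one side never trails are Dyck words, counted by C_n; here n = 10. So B = C_10 = 16796.
A − B = 2674440 − 16796 = 2657644.

2657644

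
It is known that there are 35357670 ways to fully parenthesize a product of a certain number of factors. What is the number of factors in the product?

Parenthesizations of m factors are counted by C_{m−1}, and C_16 = 35357670.
So the index is 16, and the number of factors is 16 + 1 = 17.

17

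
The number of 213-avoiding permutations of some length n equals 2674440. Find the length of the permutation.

14

Permutations of [n] avoiding a fixed length-3 pattern are counted by C_n. Since C_14 = 2674440, the index is 14.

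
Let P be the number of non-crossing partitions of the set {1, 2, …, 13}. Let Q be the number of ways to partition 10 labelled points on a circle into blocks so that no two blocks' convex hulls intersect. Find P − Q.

Non-crossing partitions of an n-element set are counted by C_n; here n = 13. So P = C_13 = 742900.
The non-crossing partitions of [10] form a lattice of size C_10. So Q = C_10 = 16796.
P − Q = 742900 − 16796 = 726104.

726104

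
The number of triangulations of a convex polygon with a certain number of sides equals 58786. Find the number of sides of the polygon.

13

Triangulations of a convex m-gon are counted by C_{m−2}; 58786 = C_11.
So m − 2 = 11, giving m = 13 sides.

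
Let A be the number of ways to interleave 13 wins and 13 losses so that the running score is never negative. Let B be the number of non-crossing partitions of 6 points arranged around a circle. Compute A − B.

Reading a vote for the leader as '(' and for the other as ')' turns such a sequence into a balanced string of 13 pairs, so the count is C_13. So A = C_13 = 742900.
The non-crossing partitions of [6] form a lattice of size C_6. So B = C_6 = 132.
A − B = 742900 − 132 = 742768.

742768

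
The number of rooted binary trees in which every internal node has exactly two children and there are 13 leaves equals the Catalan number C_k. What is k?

A full binary tree with L leaves has L−1 internal nodes and is counted by C_{L−1}; L = 13 gives C_12.

12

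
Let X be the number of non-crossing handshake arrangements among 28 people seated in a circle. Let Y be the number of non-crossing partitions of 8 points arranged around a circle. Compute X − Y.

2673010

With 28 = 2·14 people, non-crossing handshake pairings are non-crossing perfect matchings on a circle, counted by C_14. So X = C_14 = 2674440.
Non-crossing partitions of an n-element set are counted by C_n; here n = 8. So Y = C_8 = 1430.
X − Y = 2674440 − 1430 = 2673010.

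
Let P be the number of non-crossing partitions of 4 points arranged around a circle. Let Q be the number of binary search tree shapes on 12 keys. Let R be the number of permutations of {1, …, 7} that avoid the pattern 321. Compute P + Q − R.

The non-crossing partitions of [4] form a lattice of size C_4. So P = C_4 = 14.
There are C_n binary search tree shapes on n keys; with n = 12 that is C_12. So Q = C_12 = 208012.
Permutations of [n] avoiding any single length-3 pattern are counted by C_n; here n = 7. So R = C_7 = 429.
P + Q − R = 14 + 208012 − 429 = 207597.

207597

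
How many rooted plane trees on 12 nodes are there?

Rooted ordered (plane) trees on m nodes have m−1 edges and are counted by C_{m−1}; m = 12 gives C_11.
C_11 = C(22,11)/12 = 705432/12 = 58786.

58786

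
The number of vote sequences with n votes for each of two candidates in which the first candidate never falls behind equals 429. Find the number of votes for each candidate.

Such ballot sequences with n votes each are counted by C_n. The Catalan number equal to 429 is C_7.

7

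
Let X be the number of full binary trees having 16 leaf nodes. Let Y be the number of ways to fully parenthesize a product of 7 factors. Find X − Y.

9694713

Full binary trees with 16 leaves have 16−1 = 15 internal nodes, so there are C_15 of them. So X = C_15 = 9694845.
Parenthesizations of m factors correspond to full binary trees with m leaves, counted by C_{m−1}; m = 7 gives C_6. So Y = C_6 = 132.
X − Y = 9694845 − 132 = 9694713.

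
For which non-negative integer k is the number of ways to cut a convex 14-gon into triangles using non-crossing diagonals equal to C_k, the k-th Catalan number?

Triangulations of a convex m-gon are counted by C_{m−2}; with m = 14 this is C_12.

12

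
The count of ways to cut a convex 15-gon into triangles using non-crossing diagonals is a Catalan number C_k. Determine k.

A convex 15-gon is triangulated into 13 triangles, and the number of such triangulations is the Catalan number C_{15−2} = C_13.

13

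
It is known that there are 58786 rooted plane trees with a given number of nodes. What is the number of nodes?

12

Rooted ordered trees on m nodes are counted by C_{m−1}, and C_11 = 58786.
So the index is 11, and the number of nodes is 11 + 1 = 12.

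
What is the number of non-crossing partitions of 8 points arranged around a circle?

Non-crossing partitions of an n-element set are counted by C_n; here n = 8.
C_8 = C_7 · 2(2·7+1)/(7+2) = 429 · 30/9 = 1430.

1430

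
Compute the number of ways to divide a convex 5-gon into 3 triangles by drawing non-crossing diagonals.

The number of triangulations of a 5-gon is the Catalan number C_3 (index = sides − 2).
C_3 = C(6,3)/4 = 20/4 = 5.

5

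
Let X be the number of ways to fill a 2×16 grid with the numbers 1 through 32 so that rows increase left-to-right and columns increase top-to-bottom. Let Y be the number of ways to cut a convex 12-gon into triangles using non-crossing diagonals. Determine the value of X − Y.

35340874

By the hook-length formula (or a Dyck-path bijection), SYT of shape 2×16 number C_16. So X = C_16 = 35357670.
A convex 12-gon is triangulated into 10 triangles, and the number of such triangulations is the Catalan number C_{12−2} = C_10. So Y = C_10 = 16796.
X − Y = 35357670 − 16796 = 35340874.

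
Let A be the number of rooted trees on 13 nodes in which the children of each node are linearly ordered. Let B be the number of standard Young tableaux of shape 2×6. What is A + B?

A rooted plane tree on 13 nodes has 12 edges, and such trees are counted by C_12. So A = C_12 = 208012.
Standard Young tableaux of shape 2×n are counted by C_n; here n = 6. So B = C_6 = 132.
A + B = 208012 + 132 = 208144.

208144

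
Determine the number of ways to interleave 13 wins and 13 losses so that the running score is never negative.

Reading a vote for the leader as '(' and for the other as ')' turns such a sequence into a balanced string of 13 pairs, so the count is C_13.
C_13 = C(26,13)/14 = 10400600/14 = 742900.

742900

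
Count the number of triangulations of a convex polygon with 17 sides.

9694845

The number of triangulations of a 17-gon is the Catalan number C_15 (index = sides − 2).
C_15 = C_14 · 2(2·14+1)/(14+2) = 2674440 · 58/16 = 9694845.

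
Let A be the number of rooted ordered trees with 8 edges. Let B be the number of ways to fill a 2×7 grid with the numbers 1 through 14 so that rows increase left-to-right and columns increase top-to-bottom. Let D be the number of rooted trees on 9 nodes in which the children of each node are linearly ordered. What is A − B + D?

A rooted plane tree with 8 edges has 9 nodes, and the count is C_8. So A = C_8 = 1430.
Standard Young tableaux of shape 2×n are counted by C_n; here n = 7. So B = C_7 = 429.
Rooted ordered (plane) trees on m nodes have m−1 edges and are counted by C_{m−1}; m = 9 gives C_8. So D = C_8 = 1430.
A − B + D = 1430 − 429 + 1430 = 2431.

2431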